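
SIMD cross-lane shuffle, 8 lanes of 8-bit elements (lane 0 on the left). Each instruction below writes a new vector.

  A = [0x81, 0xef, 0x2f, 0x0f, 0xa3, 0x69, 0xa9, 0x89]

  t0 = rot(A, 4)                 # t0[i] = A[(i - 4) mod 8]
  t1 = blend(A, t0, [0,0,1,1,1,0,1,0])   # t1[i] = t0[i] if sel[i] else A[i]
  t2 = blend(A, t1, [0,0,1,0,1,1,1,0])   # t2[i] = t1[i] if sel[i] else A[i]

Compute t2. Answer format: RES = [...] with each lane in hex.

  t0: a3 69 a9 89 81 ef 2f 0f
  t1: 81 ef a9 89 81 69 2f 89
  t2: 81 ef a9 0f 81 69 2f 89

RES = [0x81, 0xef, 0xa9, 0x0f, 0x81, 0x69, 0x2f, 0x89]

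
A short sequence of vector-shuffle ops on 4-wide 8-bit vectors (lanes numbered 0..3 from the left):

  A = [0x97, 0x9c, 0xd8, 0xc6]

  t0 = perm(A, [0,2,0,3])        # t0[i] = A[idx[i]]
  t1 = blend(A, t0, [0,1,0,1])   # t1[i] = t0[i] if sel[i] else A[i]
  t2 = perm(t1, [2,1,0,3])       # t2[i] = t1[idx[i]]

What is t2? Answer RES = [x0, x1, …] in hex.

→ t0 |97|d8|97|c6|
→ t1 |97|d8|d8|c6|
→ t2 |d8|d8|97|c6|

RES = [0xd8, 0xd8, 0x97, 0xc6]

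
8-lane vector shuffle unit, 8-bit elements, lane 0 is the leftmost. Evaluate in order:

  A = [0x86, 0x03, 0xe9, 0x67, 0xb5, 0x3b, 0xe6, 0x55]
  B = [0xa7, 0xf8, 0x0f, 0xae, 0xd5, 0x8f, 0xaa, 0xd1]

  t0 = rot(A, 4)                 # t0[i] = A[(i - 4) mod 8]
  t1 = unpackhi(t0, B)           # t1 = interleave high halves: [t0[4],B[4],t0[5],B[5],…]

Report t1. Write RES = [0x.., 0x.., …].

RES = [ 0x86  0xd5  0x03  0x8f  0xe9  0xaa  0x67  0xd1 ]

t0 = [0xb5, 0x3b, 0xe6, 0x55, 0x86, 0x03, 0xe9, 0x67]
t1 = [0x86, 0xd5, 0x03, 0x8f, 0xe9, 0xaa, 0x67, 0xd1]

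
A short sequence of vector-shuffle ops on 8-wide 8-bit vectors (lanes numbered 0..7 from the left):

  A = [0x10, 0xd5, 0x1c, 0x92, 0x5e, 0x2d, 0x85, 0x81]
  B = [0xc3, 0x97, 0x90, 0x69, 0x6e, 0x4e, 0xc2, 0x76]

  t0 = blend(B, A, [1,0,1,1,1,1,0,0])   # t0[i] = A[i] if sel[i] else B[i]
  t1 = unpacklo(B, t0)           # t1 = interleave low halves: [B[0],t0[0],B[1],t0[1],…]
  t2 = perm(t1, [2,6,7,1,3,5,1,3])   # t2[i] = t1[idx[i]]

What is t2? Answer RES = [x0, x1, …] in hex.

RES = [0x97, 0x69, 0x92, 0x10, 0x97, 0x1c, 0x10, 0x97]

→ t0 |10|97|1c|92|5e|2d|c2|76|
→ t1 |c3|10|97|97|90|1c|69|92|
→ t2 |97|69|92|10|97|1c|10|97|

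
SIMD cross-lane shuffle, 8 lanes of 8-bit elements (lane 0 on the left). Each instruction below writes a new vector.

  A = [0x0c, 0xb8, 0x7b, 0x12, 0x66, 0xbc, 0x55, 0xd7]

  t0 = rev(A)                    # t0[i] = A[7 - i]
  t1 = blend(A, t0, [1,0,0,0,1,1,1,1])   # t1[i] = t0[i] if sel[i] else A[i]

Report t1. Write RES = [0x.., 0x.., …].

RES = [0xd7, 0xb8, 0x7b, 0x12, 0x12, 0x7b, 0xb8, 0x0c]

→ t0 |d7|55|bc|66|12|7b|b8|0c|
→ t1 |d7|b8|7b|12|12|7b|b8|0c|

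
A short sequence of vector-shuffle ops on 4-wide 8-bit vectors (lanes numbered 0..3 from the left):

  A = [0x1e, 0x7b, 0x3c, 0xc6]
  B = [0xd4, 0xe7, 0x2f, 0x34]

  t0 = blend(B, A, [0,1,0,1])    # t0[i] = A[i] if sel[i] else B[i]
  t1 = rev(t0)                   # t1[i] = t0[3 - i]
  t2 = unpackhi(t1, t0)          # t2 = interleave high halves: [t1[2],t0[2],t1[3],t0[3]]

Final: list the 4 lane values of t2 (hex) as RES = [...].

RES = [0x7b, 0x2f, 0xd4, 0xc6]

t0 = [0xd4, 0x7b, 0x2f, 0xc6]
t1 = [0xc6, 0x2f, 0x7b, 0xd4]
t2 = [0x7b, 0x2f, 0xd4, 0xc6]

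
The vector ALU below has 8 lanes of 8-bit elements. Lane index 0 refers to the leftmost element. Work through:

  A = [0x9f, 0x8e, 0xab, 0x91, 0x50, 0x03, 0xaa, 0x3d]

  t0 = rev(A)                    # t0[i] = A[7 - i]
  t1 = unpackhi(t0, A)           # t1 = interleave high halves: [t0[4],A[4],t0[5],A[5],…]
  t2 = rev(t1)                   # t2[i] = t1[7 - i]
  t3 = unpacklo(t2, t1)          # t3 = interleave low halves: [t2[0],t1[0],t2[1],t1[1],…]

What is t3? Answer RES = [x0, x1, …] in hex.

RES = [0x3d, 0x91, 0x9f, 0x50, 0xaa, 0xab, 0x8e, 0x03]

t0 = [0x3d, 0xaa, 0x03, 0x50, 0x91, 0xab, 0x8e, 0x9f]
t1 = [0x91, 0x50, 0xab, 0x03, 0x8e, 0xaa, 0x9f, 0x3d]
t2 = [0x3d, 0x9f, 0xaa, 0x8e, 0x03, 0xab, 0x50, 0x91]
t3 = [0x3d, 0x91, 0x9f, 0x50, 0xaa, 0xab, 0x8e, 0x03]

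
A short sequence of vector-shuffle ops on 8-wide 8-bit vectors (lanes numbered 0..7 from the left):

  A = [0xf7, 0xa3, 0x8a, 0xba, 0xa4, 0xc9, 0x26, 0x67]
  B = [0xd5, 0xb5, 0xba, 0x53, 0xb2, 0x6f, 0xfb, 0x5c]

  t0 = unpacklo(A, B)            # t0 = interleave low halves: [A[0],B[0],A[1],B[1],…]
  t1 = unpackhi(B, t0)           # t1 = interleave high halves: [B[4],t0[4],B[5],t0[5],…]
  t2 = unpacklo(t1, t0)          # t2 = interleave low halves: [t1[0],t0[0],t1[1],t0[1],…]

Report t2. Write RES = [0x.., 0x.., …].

t0 = [0xf7, 0xd5, 0xa3, 0xb5, 0x8a, 0xba, 0xba, 0x53]
t1 = [0xb2, 0x8a, 0x6f, 0xba, 0xfb, 0xba, 0x5c, 0x53]
t2 = [0xb2, 0xf7, 0x8a, 0xd5, 0x6f, 0xa3, 0xba, 0xb5]

RES = [ 0xb2  0xf7  0x8a  0xd5  0x6f  0xa3  0xba  0xb5 ]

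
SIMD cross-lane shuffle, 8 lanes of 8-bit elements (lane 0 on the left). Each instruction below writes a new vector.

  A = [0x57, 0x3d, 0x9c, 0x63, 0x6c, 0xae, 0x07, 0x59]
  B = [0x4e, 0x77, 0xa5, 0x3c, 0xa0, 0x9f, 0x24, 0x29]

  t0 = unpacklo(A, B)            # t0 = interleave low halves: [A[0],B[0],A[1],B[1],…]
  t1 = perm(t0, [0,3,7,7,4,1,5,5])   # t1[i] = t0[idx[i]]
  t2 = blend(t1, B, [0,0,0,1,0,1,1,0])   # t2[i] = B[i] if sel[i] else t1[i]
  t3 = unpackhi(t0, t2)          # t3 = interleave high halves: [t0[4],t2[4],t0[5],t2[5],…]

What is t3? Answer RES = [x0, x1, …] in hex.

→ t0 |57|4e|3d|77|9c|a5|63|3c|
→ t1 |57|77|3c|3c|9c|4e|a5|a5|
→ t2 |57|77|3c|3c|9c|9f|24|a5|
→ t3 |9c|9c|a5|9f|63|24|3c|a5|

RES = [0x9c, 0x9c, 0xa5, 0x9f, 0x63, 0x24, 0x3c, 0xa5]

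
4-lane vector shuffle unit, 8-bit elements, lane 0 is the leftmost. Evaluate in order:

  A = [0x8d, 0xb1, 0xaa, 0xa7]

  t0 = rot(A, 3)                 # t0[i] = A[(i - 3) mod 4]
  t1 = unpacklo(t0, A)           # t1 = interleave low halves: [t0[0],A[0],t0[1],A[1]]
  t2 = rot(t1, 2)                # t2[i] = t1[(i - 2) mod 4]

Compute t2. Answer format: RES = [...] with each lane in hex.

→ t0 |b1|aa|a7|8d|
→ t1 |b1|8d|aa|b1|
→ t2 |aa|b1|b1|8d|

RES = [ 0xaa  0xb1  0xb1  0x8d ]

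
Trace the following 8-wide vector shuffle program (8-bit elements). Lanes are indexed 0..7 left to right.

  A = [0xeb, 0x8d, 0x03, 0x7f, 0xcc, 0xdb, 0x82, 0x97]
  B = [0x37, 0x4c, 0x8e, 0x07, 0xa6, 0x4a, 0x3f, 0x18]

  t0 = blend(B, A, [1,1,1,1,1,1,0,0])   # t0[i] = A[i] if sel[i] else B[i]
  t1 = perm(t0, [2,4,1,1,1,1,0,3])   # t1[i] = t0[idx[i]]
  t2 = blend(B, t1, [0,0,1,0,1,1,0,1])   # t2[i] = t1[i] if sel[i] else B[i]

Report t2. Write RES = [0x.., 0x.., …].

RES = [0x37, 0x4c, 0x8d, 0x07, 0x8d, 0x8d, 0x3f, 0x7f]

→ t0 |eb|8d|03|7f|cc|db|3f|18|
→ t1 |03|cc|8d|8d|8d|8d|eb|7f|
→ t2 |37|4c|8d|07|8d|8d|3f|7f|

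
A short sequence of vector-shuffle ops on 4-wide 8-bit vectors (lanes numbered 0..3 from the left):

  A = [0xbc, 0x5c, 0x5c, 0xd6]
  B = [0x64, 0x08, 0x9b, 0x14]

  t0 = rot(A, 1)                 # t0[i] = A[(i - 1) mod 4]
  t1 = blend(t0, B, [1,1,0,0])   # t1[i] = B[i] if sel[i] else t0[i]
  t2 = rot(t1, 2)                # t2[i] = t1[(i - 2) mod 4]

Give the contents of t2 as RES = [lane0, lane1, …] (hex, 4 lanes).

RES = [ 0x5c  0x5c  0x64  0x08 ]

→ t0 |d6|bc|5c|5c|
→ t1 |64|08|5c|5c|
→ t2 |5c|5c|64|08|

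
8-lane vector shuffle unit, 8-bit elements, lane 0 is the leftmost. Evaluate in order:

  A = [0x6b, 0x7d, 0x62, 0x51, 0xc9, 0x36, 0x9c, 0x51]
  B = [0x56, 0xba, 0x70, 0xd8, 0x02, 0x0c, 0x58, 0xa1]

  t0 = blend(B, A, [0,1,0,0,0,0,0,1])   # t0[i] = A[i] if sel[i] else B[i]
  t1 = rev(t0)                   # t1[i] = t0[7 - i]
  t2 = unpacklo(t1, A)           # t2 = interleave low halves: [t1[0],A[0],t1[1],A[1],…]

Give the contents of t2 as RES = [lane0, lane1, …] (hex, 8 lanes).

RES = [ 0x51  0x6b  0x58  0x7d  0x0c  0x62  0x02  0x51 ]

→ t0 |56|7d|70|d8|02|0c|58|51|
→ t1 |51|58|0c|02|d8|70|7d|56|
→ t2 |51|6b|58|7d|0c|62|02|51|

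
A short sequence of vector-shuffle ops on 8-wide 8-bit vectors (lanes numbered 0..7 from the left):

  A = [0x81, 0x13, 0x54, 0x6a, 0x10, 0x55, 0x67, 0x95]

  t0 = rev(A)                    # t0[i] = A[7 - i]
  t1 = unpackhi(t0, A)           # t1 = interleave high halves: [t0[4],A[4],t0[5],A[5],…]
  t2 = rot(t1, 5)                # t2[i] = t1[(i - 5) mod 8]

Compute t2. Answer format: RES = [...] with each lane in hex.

RES = [ 0x55  0x13  0x67  0x81  0x95  0x6a  0x10  0x54 ]

t0 = [0x95, 0x67, 0x55, 0x10, 0x6a, 0x54, 0x13, 0x81]
t1 = [0x6a, 0x10, 0x54, 0x55, 0x13, 0x67, 0x81, 0x95]
t2 = [0x55, 0x13, 0x67, 0x81, 0x95, 0x6a, 0x10, 0x54]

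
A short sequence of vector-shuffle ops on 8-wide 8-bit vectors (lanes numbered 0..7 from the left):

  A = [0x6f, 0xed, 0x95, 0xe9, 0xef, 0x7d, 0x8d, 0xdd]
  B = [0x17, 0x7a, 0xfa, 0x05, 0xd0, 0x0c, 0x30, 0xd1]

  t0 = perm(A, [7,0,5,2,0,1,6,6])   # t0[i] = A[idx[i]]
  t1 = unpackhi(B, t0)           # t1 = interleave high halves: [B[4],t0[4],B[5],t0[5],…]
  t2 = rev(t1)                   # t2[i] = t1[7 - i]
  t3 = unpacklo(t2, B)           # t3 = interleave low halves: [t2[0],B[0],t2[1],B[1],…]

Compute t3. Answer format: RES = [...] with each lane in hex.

t0 = [0xdd, 0x6f, 0x7d, 0x95, 0x6f, 0xed, 0x8d, 0x8d]
t1 = [0xd0, 0x6f, 0x0c, 0xed, 0x30, 0x8d, 0xd1, 0x8d]
t2 = [0x8d, 0xd1, 0x8d, 0x30, 0xed, 0x0c, 0x6f, 0xd0]
t3 = [0x8d, 0x17, 0xd1, 0x7a, 0x8d, 0xfa, 0x30, 0x05]

RES = [0x8d, 0x17, 0xd1, 0x7a, 0x8d, 0xfa, 0x30, 0x05]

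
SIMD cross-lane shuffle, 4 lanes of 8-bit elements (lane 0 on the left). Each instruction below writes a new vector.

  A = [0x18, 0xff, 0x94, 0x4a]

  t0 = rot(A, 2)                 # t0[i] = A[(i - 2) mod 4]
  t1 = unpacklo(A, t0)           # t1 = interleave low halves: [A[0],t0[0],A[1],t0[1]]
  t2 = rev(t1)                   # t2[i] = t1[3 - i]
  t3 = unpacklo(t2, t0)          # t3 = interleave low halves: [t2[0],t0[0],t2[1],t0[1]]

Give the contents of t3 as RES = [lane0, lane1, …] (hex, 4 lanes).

RES = [0x4a, 0x94, 0xff, 0x4a]

t0 = [0x94, 0x4a, 0x18, 0xff]
t1 = [0x18, 0x94, 0xff, 0x4a]
t2 = [0x4a, 0xff, 0x94, 0x18]
t3 = [0x4a, 0x94, 0xff, 0x4a]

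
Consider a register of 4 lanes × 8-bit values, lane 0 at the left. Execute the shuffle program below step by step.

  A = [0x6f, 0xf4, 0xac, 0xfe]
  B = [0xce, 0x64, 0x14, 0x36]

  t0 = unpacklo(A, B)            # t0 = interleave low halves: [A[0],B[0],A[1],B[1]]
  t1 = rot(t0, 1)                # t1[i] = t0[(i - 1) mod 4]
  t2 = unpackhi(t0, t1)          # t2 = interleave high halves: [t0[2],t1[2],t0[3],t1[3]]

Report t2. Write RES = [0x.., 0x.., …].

RES = [0xf4, 0xce, 0x64, 0xf4]

  t0: 6f ce f4 64
  t1: 64 6f ce f4
  t2: f4 ce 64 f4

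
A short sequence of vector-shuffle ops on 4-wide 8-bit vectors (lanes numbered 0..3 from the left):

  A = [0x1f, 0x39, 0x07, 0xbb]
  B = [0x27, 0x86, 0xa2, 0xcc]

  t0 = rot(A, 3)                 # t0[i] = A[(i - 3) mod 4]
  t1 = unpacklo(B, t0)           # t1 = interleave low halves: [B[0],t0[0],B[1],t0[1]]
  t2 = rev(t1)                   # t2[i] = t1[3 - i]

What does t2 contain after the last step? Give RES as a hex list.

  t0: 39 07 bb 1f
  t1: 27 39 86 07
  t2: 07 86 39 27

RES = [0x07, 0x86, 0x39, 0x27]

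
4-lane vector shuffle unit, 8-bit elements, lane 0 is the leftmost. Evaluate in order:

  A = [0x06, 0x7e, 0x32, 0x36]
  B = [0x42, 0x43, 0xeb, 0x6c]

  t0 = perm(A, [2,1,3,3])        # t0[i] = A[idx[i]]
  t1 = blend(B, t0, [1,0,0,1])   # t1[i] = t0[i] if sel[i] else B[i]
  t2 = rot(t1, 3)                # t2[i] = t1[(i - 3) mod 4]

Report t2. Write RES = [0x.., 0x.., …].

RES = [ 0x43  0xeb  0x36  0x32 ]

→ t0 |32|7e|36|36|
→ t1 |32|43|eb|36|
→ t2 |43|eb|36|32|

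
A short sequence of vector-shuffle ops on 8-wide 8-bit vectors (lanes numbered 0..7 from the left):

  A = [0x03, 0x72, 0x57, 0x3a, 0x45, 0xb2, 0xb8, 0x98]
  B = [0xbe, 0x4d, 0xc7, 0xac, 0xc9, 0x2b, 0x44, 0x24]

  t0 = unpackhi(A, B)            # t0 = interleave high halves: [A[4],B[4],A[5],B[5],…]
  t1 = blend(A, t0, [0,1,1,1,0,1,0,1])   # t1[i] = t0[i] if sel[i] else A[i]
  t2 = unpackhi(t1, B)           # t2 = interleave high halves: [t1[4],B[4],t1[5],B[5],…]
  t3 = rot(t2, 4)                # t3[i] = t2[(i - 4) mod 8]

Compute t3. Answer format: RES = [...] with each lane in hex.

RES = [0xb8, 0x44, 0x24, 0x24, 0x45, 0xc9, 0x44, 0x2b]

  t0: 45 c9 b2 2b b8 44 98 24
  t1: 03 c9 b2 2b 45 44 b8 24
  t2: 45 c9 44 2b b8 44 24 24
  t3: b8 44 24 24 45 c9 44 2b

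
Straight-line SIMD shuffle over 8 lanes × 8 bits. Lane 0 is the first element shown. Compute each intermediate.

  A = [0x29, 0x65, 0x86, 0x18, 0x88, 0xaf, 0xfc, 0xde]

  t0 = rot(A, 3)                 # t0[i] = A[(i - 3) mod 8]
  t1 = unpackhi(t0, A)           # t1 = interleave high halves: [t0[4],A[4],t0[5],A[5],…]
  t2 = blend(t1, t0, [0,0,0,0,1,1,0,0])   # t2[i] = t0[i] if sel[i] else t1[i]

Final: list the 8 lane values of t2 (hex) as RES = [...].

→ t0 |af|fc|de|29|65|86|18|88|
→ t1 |65|88|86|af|18|fc|88|de|
→ t2 |65|88|86|af|65|86|88|de|

RES = [0x65, 0x88, 0x86, 0xaf, 0x65, 0x86, 0x88, 0xde]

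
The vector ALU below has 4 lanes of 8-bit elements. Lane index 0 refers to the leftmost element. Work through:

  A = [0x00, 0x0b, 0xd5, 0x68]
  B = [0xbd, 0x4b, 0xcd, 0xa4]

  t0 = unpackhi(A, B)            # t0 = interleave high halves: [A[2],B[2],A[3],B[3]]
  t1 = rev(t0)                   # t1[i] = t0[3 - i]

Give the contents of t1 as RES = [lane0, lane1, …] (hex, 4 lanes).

t0 = [0xd5, 0xcd, 0x68, 0xa4]
t1 = [0xa4, 0x68, 0xcd, 0xd5]

RES = [0xa4, 0x68, 0xcd, 0xd5]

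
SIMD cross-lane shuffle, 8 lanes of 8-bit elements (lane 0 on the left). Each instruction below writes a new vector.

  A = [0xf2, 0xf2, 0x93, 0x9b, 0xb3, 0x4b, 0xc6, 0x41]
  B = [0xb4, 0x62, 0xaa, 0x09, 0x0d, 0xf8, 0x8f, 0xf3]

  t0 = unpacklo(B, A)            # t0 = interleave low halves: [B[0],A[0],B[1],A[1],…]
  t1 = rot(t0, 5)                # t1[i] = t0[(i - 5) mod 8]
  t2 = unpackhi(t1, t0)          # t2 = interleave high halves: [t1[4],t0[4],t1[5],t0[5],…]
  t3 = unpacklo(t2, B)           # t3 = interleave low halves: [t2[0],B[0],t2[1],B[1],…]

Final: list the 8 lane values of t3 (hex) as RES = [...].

  t0: b4 f2 62 f2 aa 93 09 9b
  t1: f2 aa 93 09 9b b4 f2 62
  t2: 9b aa b4 93 f2 09 62 9b
  t3: 9b b4 aa 62 b4 aa 93 09

RES = [ 0x9b  0xb4  0xaa  0x62  0xb4  0xaa  0x93  0x09 ]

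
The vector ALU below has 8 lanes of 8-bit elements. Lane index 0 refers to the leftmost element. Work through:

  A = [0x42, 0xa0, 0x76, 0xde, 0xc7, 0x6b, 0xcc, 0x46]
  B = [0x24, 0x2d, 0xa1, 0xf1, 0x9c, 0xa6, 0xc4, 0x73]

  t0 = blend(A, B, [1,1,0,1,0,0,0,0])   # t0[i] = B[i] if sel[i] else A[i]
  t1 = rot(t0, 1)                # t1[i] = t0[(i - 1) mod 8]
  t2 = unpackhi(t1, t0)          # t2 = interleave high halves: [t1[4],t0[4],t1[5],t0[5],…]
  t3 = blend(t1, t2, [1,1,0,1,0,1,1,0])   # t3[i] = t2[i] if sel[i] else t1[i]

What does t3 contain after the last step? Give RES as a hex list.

→ t0 |24|2d|76|f1|c7|6b|cc|46|
→ t1 |46|24|2d|76|f1|c7|6b|cc|
→ t2 |f1|c7|c7|6b|6b|cc|cc|46|
→ t3 |f1|c7|2d|6b|f1|cc|cc|cc|

RES = [0xf1, 0xc7, 0x2d, 0x6b, 0xf1, 0xcc, 0xcc, 0xcc]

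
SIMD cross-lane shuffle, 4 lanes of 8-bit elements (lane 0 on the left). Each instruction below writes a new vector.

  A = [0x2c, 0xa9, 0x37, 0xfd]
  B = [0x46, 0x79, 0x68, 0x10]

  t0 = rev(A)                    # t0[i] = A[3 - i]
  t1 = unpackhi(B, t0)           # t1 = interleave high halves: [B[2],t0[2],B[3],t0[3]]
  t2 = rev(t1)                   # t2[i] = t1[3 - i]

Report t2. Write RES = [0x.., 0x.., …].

  t0: fd 37 a9 2c
  t1: 68 a9 10 2c
  t2: 2c 10 a9 68

RES = [ 0x2c  0x10  0xa9  0x68 ]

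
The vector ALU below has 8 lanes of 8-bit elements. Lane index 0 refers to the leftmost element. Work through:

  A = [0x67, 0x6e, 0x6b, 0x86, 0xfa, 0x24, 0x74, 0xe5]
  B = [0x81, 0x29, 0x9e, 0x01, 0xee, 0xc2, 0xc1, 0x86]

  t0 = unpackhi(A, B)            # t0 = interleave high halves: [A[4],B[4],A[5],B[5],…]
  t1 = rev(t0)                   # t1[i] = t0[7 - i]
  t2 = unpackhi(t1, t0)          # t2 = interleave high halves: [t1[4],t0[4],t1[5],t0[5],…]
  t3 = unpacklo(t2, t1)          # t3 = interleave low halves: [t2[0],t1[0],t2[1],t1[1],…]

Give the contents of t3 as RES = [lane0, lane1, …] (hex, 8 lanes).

  t0: fa ee 24 c2 74 c1 e5 86
  t1: 86 e5 c1 74 c2 24 ee fa
  t2: c2 74 24 c1 ee e5 fa 86
  t3: c2 86 74 e5 24 c1 c1 74

RES = [ 0xc2  0x86  0x74  0xe5  0x24  0xc1  0xc1  0x74 ]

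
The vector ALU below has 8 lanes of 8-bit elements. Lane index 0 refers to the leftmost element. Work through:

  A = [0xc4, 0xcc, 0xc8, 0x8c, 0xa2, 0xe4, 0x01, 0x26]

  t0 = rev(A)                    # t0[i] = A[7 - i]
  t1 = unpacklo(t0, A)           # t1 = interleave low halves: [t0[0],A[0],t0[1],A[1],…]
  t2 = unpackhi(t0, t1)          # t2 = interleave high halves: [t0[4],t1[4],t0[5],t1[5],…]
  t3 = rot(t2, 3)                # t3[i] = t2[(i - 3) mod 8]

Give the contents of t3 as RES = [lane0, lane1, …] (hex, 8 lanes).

RES = [0xa2, 0xc4, 0x8c, 0x8c, 0xe4, 0xc8, 0xc8, 0xcc]

  t0: 26 01 e4 a2 8c c8 cc c4
  t1: 26 c4 01 cc e4 c8 a2 8c
  t2: 8c e4 c8 c8 cc a2 c4 8c
  t3: a2 c4 8c 8c e4 c8 c8 cc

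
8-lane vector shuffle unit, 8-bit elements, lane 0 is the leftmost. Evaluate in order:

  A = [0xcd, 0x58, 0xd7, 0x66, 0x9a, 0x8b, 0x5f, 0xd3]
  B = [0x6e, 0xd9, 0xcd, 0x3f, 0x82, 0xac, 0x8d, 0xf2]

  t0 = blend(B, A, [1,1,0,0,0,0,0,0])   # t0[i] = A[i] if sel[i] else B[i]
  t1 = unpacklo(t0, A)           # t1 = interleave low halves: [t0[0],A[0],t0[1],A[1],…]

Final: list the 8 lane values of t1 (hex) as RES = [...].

  t0: cd 58 cd 3f 82 ac 8d f2
  t1: cd cd 58 58 cd d7 3f 66

RES = [0xcd, 0xcd, 0x58, 0x58, 0xcd, 0xd7, 0x3f, 0x66]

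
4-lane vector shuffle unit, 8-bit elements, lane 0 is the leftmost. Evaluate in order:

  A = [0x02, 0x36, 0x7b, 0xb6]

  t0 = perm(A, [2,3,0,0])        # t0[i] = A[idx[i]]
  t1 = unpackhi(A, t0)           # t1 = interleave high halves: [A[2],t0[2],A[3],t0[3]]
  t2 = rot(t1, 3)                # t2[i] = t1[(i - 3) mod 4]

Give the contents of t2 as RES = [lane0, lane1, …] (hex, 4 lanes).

→ t0 |7b|b6|02|02|
→ t1 |7b|02|b6|02|
→ t2 |02|b6|02|7b|

RES = [0x02, 0xb6, 0x02, 0x7b]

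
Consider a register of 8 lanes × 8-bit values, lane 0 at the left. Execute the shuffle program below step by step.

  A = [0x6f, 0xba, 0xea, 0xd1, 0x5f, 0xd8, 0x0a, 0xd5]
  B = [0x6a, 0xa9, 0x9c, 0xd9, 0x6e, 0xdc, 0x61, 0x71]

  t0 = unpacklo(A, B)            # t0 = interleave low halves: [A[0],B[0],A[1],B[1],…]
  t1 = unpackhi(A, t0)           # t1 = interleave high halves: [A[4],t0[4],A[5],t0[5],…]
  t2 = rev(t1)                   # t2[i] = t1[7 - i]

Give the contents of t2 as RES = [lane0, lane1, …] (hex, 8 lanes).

RES = [0xd9, 0xd5, 0xd1, 0x0a, 0x9c, 0xd8, 0xea, 0x5f]

→ t0 |6f|6a|ba|a9|ea|9c|d1|d9|
→ t1 |5f|ea|d8|9c|0a|d1|d5|d9|
→ t2 |d9|d5|d1|0a|9c|d8|ea|5f|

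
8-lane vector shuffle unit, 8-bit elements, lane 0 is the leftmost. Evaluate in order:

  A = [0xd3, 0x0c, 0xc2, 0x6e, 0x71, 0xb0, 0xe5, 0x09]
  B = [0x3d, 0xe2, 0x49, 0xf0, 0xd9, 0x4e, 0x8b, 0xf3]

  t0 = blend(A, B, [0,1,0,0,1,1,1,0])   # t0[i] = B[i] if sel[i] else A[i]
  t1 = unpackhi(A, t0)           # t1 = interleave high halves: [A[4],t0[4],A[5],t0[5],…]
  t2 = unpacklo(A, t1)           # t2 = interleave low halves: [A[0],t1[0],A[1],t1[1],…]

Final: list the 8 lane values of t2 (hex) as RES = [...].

  t0: d3 e2 c2 6e d9 4e 8b 09
  t1: 71 d9 b0 4e e5 8b 09 09
  t2: d3 71 0c d9 c2 b0 6e 4e

RES = [ 0xd3  0x71  0x0c  0xd9  0xc2  0xb0  0x6e  0x4e ]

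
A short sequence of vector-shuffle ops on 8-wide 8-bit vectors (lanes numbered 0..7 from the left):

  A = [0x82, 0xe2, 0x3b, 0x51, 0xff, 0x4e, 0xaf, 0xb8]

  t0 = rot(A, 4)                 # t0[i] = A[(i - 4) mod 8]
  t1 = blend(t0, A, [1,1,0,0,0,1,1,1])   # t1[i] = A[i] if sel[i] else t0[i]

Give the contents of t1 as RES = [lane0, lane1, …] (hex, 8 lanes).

t0 = [0xff, 0x4e, 0xaf, 0xb8, 0x82, 0xe2, 0x3b, 0x51]
t1 = [0x82, 0xe2, 0xaf, 0xb8, 0x82, 0x4e, 0xaf, 0xb8]

RES = [ 0x82  0xe2  0xaf  0xb8  0x82  0x4e  0xaf  0xb8 ]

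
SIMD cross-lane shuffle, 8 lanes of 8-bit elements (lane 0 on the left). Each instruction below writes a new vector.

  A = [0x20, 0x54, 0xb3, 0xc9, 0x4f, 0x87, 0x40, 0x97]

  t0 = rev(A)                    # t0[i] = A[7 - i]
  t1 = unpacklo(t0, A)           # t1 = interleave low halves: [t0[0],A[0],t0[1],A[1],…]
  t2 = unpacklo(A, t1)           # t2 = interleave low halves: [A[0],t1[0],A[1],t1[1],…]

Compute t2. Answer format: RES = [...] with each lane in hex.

RES = [ 0x20  0x97  0x54  0x20  0xb3  0x40  0xc9  0x54 ]

→ t0 |97|40|87|4f|c9|b3|54|20|
→ t1 |97|20|40|54|87|b3|4f|c9|
→ t2 |20|97|54|20|b3|40|c9|54|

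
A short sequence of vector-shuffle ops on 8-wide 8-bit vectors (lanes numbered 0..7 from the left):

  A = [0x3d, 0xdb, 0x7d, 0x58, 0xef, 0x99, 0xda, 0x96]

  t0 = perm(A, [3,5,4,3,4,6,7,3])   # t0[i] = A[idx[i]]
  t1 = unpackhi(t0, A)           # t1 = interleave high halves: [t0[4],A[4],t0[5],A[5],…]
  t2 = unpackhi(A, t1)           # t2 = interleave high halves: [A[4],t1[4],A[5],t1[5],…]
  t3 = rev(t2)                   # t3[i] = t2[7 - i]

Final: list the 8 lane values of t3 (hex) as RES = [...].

RES = [ 0x96  0x96  0x58  0xda  0xda  0x99  0x96  0xef ]

t0 = [0x58, 0x99, 0xef, 0x58, 0xef, 0xda, 0x96, 0x58]
t1 = [0xef, 0xef, 0xda, 0x99, 0x96, 0xda, 0x58, 0x96]
t2 = [0xef, 0x96, 0x99, 0xda, 0xda, 0x58, 0x96, 0x96]
t3 = [0x96, 0x96, 0x58, 0xda, 0xda, 0x99, 0x96, 0xef]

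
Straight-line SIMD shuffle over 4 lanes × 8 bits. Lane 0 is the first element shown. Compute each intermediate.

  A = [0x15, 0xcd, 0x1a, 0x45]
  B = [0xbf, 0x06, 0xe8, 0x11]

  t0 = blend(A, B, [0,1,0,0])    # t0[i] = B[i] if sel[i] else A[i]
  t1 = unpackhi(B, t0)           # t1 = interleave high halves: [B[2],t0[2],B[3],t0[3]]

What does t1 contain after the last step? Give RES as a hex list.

  t0: 15 06 1a 45
  t1: e8 1a 11 45

RES = [ 0xe8  0x1a  0x11  0x45 ]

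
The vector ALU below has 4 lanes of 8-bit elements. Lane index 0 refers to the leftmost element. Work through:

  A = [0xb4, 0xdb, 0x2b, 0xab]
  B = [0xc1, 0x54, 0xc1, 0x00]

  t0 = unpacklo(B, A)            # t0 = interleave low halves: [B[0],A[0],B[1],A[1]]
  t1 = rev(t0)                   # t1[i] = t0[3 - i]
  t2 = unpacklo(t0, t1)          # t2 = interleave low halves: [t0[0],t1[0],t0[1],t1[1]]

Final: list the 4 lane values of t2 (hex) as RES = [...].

RES = [0xc1, 0xdb, 0xb4, 0x54]

→ t0 |c1|b4|54|db|
→ t1 |db|54|b4|c1|
→ t2 |c1|db|b4|54|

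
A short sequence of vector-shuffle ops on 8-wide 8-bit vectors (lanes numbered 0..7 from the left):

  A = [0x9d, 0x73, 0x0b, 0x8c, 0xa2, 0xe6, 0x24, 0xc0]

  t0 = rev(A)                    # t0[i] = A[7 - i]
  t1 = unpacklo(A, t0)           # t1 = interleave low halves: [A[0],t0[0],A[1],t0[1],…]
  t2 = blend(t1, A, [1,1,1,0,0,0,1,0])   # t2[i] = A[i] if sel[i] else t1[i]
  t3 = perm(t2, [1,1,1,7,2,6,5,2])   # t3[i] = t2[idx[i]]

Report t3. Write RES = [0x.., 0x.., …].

RES = [ 0x73  0x73  0x73  0xa2  0x0b  0x24  0xe6  0x0b ]

  t0: c0 24 e6 a2 8c 0b 73 9d
  t1: 9d c0 73 24 0b e6 8c a2
  t2: 9d 73 0b 24 0b e6 24 a2
  t3: 73 73 73 a2 0b 24 e6 0b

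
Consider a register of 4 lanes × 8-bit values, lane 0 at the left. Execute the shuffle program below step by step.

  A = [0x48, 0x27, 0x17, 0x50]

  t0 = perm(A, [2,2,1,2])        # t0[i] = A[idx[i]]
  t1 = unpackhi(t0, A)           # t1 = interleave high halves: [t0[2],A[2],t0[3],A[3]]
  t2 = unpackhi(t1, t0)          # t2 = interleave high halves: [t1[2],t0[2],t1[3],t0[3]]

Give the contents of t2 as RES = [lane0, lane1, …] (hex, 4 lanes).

  t0: 17 17 27 17
  t1: 27 17 17 50
  t2: 17 27 50 17

RES = [0x17, 0x27, 0x50, 0x17]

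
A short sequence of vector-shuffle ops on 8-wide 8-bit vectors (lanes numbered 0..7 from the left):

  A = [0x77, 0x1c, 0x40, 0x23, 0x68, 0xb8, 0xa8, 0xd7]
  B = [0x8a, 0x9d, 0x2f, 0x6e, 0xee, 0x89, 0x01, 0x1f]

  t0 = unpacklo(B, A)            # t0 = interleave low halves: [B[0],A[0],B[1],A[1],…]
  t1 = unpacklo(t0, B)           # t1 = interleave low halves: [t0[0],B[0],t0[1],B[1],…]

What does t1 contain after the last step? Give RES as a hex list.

RES = [0x8a, 0x8a, 0x77, 0x9d, 0x9d, 0x2f, 0x1c, 0x6e]

→ t0 |8a|77|9d|1c|2f|40|6e|23|
→ t1 |8a|8a|77|9d|9d|2f|1c|6e|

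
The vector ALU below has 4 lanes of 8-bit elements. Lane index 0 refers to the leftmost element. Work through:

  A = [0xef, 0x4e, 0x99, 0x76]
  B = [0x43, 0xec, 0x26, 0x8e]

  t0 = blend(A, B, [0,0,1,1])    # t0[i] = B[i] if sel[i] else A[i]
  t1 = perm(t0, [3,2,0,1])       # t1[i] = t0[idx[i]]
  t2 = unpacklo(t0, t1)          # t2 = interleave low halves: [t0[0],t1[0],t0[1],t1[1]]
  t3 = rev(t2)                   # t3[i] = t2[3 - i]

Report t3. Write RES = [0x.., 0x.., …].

RES = [0x26, 0x4e, 0x8e, 0xef]

→ t0 |ef|4e|26|8e|
→ t1 |8e|26|ef|4e|
→ t2 |ef|8e|4e|26|
→ t3 |26|4e|8e|ef|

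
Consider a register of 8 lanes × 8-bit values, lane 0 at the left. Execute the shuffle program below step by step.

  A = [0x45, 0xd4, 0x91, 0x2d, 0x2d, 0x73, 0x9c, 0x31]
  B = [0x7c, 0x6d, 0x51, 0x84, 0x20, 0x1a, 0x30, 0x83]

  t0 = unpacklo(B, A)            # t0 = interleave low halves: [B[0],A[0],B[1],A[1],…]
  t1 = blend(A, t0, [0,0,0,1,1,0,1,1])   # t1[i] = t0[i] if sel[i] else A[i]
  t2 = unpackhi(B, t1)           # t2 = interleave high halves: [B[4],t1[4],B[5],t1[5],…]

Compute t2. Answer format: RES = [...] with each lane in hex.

RES = [0x20, 0x51, 0x1a, 0x73, 0x30, 0x84, 0x83, 0x2d]

→ t0 |7c|45|6d|d4|51|91|84|2d|
→ t1 |45|d4|91|d4|51|73|84|2d|
→ t2 |20|51|1a|73|30|84|83|2d|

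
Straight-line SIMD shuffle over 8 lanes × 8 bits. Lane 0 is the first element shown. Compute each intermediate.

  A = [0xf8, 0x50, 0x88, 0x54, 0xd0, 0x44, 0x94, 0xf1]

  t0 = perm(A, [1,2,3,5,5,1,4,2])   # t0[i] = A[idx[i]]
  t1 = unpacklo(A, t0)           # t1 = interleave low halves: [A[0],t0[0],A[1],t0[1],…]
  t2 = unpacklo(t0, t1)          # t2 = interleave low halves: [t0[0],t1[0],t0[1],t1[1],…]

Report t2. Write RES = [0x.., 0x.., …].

→ t0 |50|88|54|44|44|50|d0|88|
→ t1 |f8|50|50|88|88|54|54|44|
→ t2 |50|f8|88|50|54|50|44|88|

RES = [ 0x50  0xf8  0x88  0x50  0x54  0x50  0x44  0x88 ]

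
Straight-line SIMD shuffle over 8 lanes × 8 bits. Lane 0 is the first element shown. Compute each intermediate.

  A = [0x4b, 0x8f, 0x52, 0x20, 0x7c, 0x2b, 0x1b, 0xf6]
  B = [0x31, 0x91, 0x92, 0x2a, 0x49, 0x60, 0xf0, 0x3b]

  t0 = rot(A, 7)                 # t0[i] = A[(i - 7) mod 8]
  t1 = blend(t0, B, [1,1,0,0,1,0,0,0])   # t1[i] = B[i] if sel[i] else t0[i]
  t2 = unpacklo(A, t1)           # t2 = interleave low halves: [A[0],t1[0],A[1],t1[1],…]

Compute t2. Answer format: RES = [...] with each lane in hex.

RES = [0x4b, 0x31, 0x8f, 0x91, 0x52, 0x20, 0x20, 0x7c]

→ t0 |8f|52|20|7c|2b|1b|f6|4b|
→ t1 |31|91|20|7c|49|1b|f6|4b|
→ t2 |4b|31|8f|91|52|20|20|7c|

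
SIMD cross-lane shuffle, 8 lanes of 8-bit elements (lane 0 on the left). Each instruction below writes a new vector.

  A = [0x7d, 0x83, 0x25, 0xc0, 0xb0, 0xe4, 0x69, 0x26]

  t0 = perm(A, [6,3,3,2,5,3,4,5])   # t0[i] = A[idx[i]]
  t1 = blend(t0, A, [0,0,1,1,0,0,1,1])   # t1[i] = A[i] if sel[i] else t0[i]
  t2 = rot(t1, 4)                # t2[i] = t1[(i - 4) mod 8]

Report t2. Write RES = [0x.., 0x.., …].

RES = [0xe4, 0xc0, 0x69, 0x26, 0x69, 0xc0, 0x25, 0xc0]

  t0: 69 c0 c0 25 e4 c0 b0 e4
  t1: 69 c0 25 c0 e4 c0 69 26
  t2: e4 c0 69 26 69 c0 25 c0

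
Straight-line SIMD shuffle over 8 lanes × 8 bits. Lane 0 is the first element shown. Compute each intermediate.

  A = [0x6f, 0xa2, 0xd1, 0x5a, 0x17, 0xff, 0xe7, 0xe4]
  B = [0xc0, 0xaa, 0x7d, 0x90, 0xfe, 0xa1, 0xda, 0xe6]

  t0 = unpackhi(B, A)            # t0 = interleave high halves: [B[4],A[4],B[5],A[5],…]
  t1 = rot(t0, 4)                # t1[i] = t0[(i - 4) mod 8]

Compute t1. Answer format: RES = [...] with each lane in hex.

RES = [0xda, 0xe7, 0xe6, 0xe4, 0xfe, 0x17, 0xa1, 0xff]

  t0: fe 17 a1 ff da e7 e6 e4
  t1: da e7 e6 e4 fe 17 a1 ff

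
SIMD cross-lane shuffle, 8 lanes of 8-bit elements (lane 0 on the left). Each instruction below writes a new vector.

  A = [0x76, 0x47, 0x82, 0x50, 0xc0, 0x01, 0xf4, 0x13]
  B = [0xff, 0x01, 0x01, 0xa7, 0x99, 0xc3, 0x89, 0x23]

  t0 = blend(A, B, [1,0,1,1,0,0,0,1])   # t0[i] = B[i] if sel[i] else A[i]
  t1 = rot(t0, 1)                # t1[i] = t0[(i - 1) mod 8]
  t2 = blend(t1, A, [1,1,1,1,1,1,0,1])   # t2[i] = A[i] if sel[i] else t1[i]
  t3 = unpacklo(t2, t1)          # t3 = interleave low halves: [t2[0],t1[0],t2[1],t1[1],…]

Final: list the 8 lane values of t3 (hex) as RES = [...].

→ t0 |ff|47|01|a7|c0|01|f4|23|
→ t1 |23|ff|47|01|a7|c0|01|f4|
→ t2 |76|47|82|50|c0|01|01|13|
→ t3 |76|23|47|ff|82|47|50|01|

RES = [0x76, 0x23, 0x47, 0xff, 0x82, 0x47, 0x50, 0x01]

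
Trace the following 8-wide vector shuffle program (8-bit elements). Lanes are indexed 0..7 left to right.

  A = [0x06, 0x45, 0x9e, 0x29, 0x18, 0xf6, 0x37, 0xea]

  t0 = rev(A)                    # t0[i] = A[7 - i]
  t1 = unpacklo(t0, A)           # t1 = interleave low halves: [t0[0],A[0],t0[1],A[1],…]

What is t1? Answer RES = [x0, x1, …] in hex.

t0 = [0xea, 0x37, 0xf6, 0x18, 0x29, 0x9e, 0x45, 0x06]
t1 = [0xea, 0x06, 0x37, 0x45, 0xf6, 0x9e, 0x18, 0x29]

RES = [0xea, 0x06, 0x37, 0x45, 0xf6, 0x9e, 0x18, 0x29]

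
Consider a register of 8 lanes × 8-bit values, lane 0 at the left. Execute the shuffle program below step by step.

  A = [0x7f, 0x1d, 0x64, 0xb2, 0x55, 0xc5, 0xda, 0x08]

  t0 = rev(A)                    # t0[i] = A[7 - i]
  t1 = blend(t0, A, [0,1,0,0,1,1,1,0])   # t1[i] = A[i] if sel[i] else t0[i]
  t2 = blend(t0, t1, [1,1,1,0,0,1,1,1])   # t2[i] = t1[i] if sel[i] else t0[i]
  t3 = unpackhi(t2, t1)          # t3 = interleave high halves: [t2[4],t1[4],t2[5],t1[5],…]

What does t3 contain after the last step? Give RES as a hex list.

  t0: 08 da c5 55 b2 64 1d 7f
  t1: 08 1d c5 55 55 c5 da 7f
  t2: 08 1d c5 55 b2 c5 da 7f
  t3: b2 55 c5 c5 da da 7f 7f

RES = [ 0xb2  0x55  0xc5  0xc5  0xda  0xda  0x7f  0x7f ]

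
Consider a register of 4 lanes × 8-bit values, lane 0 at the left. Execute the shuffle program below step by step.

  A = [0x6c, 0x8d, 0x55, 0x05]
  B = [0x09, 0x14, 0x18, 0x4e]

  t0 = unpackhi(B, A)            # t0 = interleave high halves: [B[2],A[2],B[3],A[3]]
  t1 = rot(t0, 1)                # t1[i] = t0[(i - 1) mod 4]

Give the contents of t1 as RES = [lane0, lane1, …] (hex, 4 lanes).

  t0: 18 55 4e 05
  t1: 05 18 55 4e

RES = [ 0x05  0x18  0x55  0x4e ]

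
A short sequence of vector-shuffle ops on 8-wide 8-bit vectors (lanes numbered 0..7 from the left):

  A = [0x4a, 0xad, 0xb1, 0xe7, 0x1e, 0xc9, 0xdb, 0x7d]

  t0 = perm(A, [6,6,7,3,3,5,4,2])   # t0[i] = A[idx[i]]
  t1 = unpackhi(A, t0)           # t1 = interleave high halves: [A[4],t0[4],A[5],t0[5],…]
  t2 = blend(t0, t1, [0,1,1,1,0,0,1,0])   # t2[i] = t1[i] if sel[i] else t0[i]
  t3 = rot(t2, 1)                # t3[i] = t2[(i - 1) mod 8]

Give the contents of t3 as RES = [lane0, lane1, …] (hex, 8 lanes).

t0 = [0xdb, 0xdb, 0x7d, 0xe7, 0xe7, 0xc9, 0x1e, 0xb1]
t1 = [0x1e, 0xe7, 0xc9, 0xc9, 0xdb, 0x1e, 0x7d, 0xb1]
t2 = [0xdb, 0xe7, 0xc9, 0xc9, 0xe7, 0xc9, 0x7d, 0xb1]
t3 = [0xb1, 0xdb, 0xe7, 0xc9, 0xc9, 0xe7, 0xc9, 0x7d]

RES = [ 0xb1  0xdb  0xe7  0xc9  0xc9  0xe7  0xc9  0x7d ]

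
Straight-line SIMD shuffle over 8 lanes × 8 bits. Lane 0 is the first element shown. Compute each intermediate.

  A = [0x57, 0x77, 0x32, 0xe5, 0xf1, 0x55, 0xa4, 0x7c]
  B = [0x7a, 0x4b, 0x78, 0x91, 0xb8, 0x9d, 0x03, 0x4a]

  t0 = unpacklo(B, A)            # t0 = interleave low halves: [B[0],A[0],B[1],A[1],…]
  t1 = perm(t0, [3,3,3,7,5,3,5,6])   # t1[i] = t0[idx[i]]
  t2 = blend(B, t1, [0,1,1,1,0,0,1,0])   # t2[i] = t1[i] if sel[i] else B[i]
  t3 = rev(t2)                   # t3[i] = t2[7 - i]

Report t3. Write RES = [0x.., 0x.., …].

RES = [0x4a, 0x32, 0x9d, 0xb8, 0xe5, 0x77, 0x77, 0x7a]

  t0: 7a 57 4b 77 78 32 91 e5
  t1: 77 77 77 e5 32 77 32 91
  t2: 7a 77 77 e5 b8 9d 32 4a
  t3: 4a 32 9d b8 e5 77 77 7a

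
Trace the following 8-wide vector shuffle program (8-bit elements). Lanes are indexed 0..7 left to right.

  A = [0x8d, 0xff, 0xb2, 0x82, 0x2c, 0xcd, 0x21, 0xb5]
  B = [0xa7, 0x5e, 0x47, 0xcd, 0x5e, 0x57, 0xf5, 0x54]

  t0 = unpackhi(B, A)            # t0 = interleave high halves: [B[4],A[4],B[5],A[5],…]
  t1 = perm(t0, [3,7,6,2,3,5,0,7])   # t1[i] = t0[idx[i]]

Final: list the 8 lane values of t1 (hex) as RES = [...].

  t0: 5e 2c 57 cd f5 21 54 b5
  t1: cd b5 54 57 cd 21 5e b5

RES = [0xcd, 0xb5, 0x54, 0x57, 0xcd, 0x21, 0x5e, 0xb5]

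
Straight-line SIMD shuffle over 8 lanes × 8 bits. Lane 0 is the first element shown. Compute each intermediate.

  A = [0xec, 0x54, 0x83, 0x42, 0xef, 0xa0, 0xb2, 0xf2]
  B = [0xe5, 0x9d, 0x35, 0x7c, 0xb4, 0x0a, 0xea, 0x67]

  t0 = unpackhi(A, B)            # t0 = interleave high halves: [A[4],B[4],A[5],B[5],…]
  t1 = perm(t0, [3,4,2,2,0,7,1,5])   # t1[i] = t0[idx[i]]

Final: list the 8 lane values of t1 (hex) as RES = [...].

RES = [0x0a, 0xb2, 0xa0, 0xa0, 0xef, 0x67, 0xb4, 0xea]

t0 = [0xef, 0xb4, 0xa0, 0x0a, 0xb2, 0xea, 0xf2, 0x67]
t1 = [0x0a, 0xb2, 0xa0, 0xa0, 0xef, 0x67, 0xb4, 0xea]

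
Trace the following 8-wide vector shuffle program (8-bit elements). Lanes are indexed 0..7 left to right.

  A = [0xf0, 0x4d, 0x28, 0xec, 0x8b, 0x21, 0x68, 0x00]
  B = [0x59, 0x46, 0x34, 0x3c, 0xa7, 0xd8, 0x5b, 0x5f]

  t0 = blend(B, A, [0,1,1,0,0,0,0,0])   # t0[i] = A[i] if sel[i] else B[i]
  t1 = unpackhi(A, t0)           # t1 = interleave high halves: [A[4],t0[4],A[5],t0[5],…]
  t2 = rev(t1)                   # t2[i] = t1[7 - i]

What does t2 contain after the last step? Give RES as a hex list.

→ t0 |59|4d|28|3c|a7|d8|5b|5f|
→ t1 |8b|a7|21|d8|68|5b|00|5f|
→ t2 |5f|00|5b|68|d8|21|a7|8b|

RES = [ 0x5f  0x00  0x5b  0x68  0xd8  0x21  0xa7  0x8b ]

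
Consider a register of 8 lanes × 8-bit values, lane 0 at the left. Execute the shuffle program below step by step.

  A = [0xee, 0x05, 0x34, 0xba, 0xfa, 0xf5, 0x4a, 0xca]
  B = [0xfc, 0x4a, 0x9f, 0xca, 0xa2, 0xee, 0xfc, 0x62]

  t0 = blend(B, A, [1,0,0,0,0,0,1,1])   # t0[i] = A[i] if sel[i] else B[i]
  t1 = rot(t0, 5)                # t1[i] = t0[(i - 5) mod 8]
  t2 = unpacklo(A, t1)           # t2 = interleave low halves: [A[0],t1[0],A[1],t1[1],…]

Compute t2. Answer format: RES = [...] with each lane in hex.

RES = [0xee, 0xca, 0x05, 0xa2, 0x34, 0xee, 0xba, 0x4a]

  t0: ee 4a 9f ca a2 ee 4a ca
  t1: ca a2 ee 4a ca ee 4a 9f
  t2: ee ca 05 a2 34 ee ba 4a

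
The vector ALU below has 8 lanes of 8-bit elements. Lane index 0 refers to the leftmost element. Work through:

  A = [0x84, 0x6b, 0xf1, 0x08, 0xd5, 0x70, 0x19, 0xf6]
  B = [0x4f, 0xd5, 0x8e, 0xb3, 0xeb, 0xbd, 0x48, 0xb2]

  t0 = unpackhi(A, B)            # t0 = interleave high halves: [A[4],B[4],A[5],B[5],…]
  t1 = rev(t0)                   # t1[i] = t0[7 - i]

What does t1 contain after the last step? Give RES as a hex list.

RES = [ 0xb2  0xf6  0x48  0x19  0xbd  0x70  0xeb  0xd5 ]

→ t0 |d5|eb|70|bd|19|48|f6|b2|
→ t1 |b2|f6|48|19|bd|70|eb|d5|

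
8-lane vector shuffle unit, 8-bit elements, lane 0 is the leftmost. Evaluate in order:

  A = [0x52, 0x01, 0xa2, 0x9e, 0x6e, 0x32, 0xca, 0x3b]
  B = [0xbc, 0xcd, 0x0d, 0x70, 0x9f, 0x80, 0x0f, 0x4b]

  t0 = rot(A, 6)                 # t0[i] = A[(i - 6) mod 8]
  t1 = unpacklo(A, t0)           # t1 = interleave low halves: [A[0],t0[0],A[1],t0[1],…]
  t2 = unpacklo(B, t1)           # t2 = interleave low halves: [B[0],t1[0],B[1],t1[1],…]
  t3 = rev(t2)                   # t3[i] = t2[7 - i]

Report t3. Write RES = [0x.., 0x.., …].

  t0: a2 9e 6e 32 ca 3b 52 01
  t1: 52 a2 01 9e a2 6e 9e 32
  t2: bc 52 cd a2 0d 01 70 9e
  t3: 9e 70 01 0d a2 cd 52 bc

RES = [0x9e, 0x70, 0x01, 0x0d, 0xa2, 0xcd, 0x52, 0xbc]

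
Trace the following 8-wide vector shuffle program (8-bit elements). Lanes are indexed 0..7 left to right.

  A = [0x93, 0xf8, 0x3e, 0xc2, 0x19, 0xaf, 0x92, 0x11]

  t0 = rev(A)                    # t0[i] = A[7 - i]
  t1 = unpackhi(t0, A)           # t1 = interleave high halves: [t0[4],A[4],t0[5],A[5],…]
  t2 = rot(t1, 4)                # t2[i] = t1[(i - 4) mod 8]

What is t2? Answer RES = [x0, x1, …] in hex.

→ t0 |11|92|af|19|c2|3e|f8|93|
→ t1 |c2|19|3e|af|f8|92|93|11|
→ t2 |f8|92|93|11|c2|19|3e|af|

RES = [0xf8, 0x92, 0x93, 0x11, 0xc2, 0x19, 0x3e, 0xaf]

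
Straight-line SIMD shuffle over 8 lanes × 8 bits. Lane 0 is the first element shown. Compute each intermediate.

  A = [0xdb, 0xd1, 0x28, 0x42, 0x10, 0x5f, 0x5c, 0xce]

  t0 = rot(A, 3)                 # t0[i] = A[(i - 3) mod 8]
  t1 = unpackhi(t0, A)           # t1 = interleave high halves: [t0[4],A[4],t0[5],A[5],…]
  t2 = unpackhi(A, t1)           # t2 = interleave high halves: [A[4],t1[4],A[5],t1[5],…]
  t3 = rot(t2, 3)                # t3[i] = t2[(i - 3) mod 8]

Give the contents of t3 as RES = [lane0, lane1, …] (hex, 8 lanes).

  t0: 5f 5c ce db d1 28 42 10
  t1: d1 10 28 5f 42 5c 10 ce
  t2: 10 42 5f 5c 5c 10 ce ce
  t3: 10 ce ce 10 42 5f 5c 5c

RES = [ 0x10  0xce  0xce  0x10  0x42  0x5f  0x5c  0x5c ]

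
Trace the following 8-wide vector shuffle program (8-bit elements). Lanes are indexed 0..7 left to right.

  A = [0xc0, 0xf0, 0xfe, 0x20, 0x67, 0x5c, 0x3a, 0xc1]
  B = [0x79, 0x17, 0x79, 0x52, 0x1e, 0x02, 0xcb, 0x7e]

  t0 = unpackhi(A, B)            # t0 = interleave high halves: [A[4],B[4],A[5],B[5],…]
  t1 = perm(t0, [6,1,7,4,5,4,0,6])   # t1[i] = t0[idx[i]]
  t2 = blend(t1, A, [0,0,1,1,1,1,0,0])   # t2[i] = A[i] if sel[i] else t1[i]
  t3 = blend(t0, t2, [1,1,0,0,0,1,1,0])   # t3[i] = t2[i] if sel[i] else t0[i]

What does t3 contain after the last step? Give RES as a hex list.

→ t0 |67|1e|5c|02|3a|cb|c1|7e|
→ t1 |c1|1e|7e|3a|cb|3a|67|c1|
→ t2 |c1|1e|fe|20|67|5c|67|c1|
→ t3 |c1|1e|5c|02|3a|5c|67|7e|

RES = [0xc1, 0x1e, 0x5c, 0x02, 0x3a, 0x5c, 0x67, 0x7e]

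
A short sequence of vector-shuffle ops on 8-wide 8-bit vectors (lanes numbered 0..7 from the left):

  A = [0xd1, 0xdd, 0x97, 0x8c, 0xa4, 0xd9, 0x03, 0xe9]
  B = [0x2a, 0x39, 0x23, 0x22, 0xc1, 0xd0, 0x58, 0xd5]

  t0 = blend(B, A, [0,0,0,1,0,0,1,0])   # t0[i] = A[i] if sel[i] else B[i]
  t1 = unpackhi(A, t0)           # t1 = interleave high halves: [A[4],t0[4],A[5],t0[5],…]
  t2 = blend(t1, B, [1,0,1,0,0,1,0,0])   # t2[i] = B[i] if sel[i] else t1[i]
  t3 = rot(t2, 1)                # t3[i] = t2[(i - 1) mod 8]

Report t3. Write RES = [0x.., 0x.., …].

→ t0 |2a|39|23|8c|c1|d0|03|d5|
→ t1 |a4|c1|d9|d0|03|03|e9|d5|
→ t2 |2a|c1|23|d0|03|d0|e9|d5|
→ t3 |d5|2a|c1|23|d0|03|d0|e9|

RES = [0xd5, 0x2a, 0xc1, 0x23, 0xd0, 0x03, 0xd0, 0xe9]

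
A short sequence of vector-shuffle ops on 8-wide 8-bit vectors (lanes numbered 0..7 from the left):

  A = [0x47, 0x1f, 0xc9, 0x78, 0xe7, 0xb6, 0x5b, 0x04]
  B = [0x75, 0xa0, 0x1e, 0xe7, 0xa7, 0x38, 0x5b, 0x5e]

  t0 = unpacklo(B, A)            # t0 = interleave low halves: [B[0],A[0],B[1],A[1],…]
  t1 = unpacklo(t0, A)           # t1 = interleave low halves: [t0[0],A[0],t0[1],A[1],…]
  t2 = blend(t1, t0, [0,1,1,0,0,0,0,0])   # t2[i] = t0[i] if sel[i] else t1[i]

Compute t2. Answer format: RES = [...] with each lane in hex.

RES = [ 0x75  0x47  0xa0  0x1f  0xa0  0xc9  0x1f  0x78 ]

  t0: 75 47 a0 1f 1e c9 e7 78
  t1: 75 47 47 1f a0 c9 1f 78
  t2: 75 47 a0 1f a0 c9 1f 78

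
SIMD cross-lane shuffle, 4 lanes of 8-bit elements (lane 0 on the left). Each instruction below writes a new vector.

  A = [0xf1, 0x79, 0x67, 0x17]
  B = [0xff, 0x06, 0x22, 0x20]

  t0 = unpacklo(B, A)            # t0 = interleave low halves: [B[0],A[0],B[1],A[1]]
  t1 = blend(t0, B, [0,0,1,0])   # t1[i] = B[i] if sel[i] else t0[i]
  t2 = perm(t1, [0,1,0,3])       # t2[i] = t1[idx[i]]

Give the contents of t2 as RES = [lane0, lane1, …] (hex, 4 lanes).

RES = [ 0xff  0xf1  0xff  0x79 ]

t0 = [0xff, 0xf1, 0x06, 0x79]
t1 = [0xff, 0xf1, 0x22, 0x79]
t2 = [0xff, 0xf1, 0xff, 0x79]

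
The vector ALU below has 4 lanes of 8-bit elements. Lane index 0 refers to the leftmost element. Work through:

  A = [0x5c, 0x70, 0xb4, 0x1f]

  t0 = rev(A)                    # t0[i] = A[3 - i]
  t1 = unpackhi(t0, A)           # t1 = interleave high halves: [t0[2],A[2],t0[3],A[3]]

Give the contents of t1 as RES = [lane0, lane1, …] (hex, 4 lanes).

RES = [0x70, 0xb4, 0x5c, 0x1f]

  t0: 1f b4 70 5c
  t1: 70 b4 5c 1f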